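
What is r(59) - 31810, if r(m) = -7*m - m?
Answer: -32282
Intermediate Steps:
r(m) = -8*m
r(59) - 31810 = -8*59 - 31810 = -472 - 31810 = -32282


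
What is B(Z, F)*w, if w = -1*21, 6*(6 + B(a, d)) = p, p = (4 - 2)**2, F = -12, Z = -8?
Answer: 112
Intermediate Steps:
p = 4 (p = 2**2 = 4)
B(a, d) = -16/3 (B(a, d) = -6 + (1/6)*4 = -6 + 2/3 = -16/3)
w = -21
B(Z, F)*w = -16/3*(-21) = 112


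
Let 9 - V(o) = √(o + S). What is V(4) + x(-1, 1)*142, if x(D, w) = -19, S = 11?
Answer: -2689 - √15 ≈ -2692.9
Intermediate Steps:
V(o) = 9 - √(11 + o) (V(o) = 9 - √(o + 11) = 9 - √(11 + o))
V(4) + x(-1, 1)*142 = (9 - √(11 + 4)) - 19*142 = (9 - √15) - 2698 = -2689 - √15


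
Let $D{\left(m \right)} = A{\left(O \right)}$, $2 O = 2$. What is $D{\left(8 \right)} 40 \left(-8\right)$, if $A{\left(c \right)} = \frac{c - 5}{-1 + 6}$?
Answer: $256$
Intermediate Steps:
$O = 1$ ($O = \frac{1}{2} \cdot 2 = 1$)
$A{\left(c \right)} = -1 + \frac{c}{5}$ ($A{\left(c \right)} = \frac{-5 + c}{5} = \left(-5 + c\right) \frac{1}{5} = -1 + \frac{c}{5}$)
$D{\left(m \right)} = - \frac{4}{5}$ ($D{\left(m \right)} = -1 + \frac{1}{5} \cdot 1 = -1 + \frac{1}{5} = - \frac{4}{5}$)
$D{\left(8 \right)} 40 \left(-8\right) = \left(- \frac{4}{5}\right) 40 \left(-8\right) = \left(-32\right) \left(-8\right) = 256$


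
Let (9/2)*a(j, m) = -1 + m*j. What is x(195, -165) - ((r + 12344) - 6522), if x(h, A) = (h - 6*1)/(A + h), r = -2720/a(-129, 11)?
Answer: -4135267/710 ≈ -5824.3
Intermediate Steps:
a(j, m) = -2/9 + 2*j*m/9 (a(j, m) = 2*(-1 + m*j)/9 = 2*(-1 + j*m)/9 = -2/9 + 2*j*m/9)
r = 612/71 (r = -2720/(-2/9 + (2/9)*(-129)*11) = -2720/(-2/9 - 946/3) = -2720/(-2840/9) = -2720*(-9/2840) = 612/71 ≈ 8.6197)
x(h, A) = (-6 + h)/(A + h) (x(h, A) = (h - 6)/(A + h) = (-6 + h)/(A + h))
x(195, -165) - ((r + 12344) - 6522) = (-6 + 195)/(-165 + 195) - ((612/71 + 12344) - 6522) = 189/30 - (877036/71 - 6522) = (1/30)*189 - 1*413974/71 = 63/10 - 413974/71 = -4135267/710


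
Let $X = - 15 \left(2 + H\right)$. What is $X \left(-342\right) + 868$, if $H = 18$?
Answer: $103468$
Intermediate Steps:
$X = -300$ ($X = - 15 \left(2 + 18\right) = \left(-15\right) 20 = -300$)
$X \left(-342\right) + 868 = \left(-300\right) \left(-342\right) + 868 = 102600 + 868 = 103468$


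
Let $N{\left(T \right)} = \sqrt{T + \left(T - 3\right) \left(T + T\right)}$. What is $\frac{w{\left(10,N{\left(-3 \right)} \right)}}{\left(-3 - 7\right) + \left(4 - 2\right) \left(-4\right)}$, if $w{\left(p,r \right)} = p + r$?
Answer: $- \frac{5}{9} - \frac{\sqrt{33}}{18} \approx -0.8747$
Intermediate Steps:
$N{\left(T \right)} = \sqrt{T + 2 T \left(-3 + T\right)}$ ($N{\left(T \right)} = \sqrt{T + \left(-3 + T\right) 2 T} = \sqrt{T + 2 T \left(-3 + T\right)}$)
$\frac{w{\left(10,N{\left(-3 \right)} \right)}}{\left(-3 - 7\right) + \left(4 - 2\right) \left(-4\right)} = \frac{10 + \sqrt{- 3 \left(-5 + 2 \left(-3\right)\right)}}{\left(-3 - 7\right) + \left(4 - 2\right) \left(-4\right)} = \frac{10 + \sqrt{- 3 \left(-5 - 6\right)}}{\left(-3 - 7\right) + 2 \left(-4\right)} = \frac{10 + \sqrt{\left(-3\right) \left(-11\right)}}{-10 - 8} = \frac{10 + \sqrt{33}}{-18} = \left(10 + \sqrt{33}\right) \left(- \frac{1}{18}\right) = - \frac{5}{9} - \frac{\sqrt{33}}{18}$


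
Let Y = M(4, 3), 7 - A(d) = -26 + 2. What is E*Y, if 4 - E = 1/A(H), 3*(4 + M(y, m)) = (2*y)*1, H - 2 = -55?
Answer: -164/31 ≈ -5.2903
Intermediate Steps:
H = -53 (H = 2 - 55 = -53)
A(d) = 31 (A(d) = 7 - (-26 + 2) = 7 - 1*(-24) = 7 + 24 = 31)
M(y, m) = -4 + 2*y/3 (M(y, m) = -4 + ((2*y)*1)/3 = -4 + (2*y)/3 = -4 + 2*y/3)
Y = -4/3 (Y = -4 + (⅔)*4 = -4 + 8/3 = -4/3 ≈ -1.3333)
E = 123/31 (E = 4 - 1/31 = 123/31 ≈ 3.9677)
E*Y = (123/31)*(-4/3) = -164/31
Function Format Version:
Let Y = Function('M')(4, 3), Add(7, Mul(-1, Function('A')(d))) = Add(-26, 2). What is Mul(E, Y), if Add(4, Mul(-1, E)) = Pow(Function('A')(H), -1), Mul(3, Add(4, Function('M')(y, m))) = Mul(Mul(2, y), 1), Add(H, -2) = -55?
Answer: Rational(-164, 31) ≈ -5.2903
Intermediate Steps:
H = -53 (H = Add(2, -55) = -53)
Function('A')(d) = 31 (Function('A')(d) = Add(7, Mul(-1, Add(-26, 2))) = Add(7, Mul(-1, -24)) = Add(7, 24) = 31)
Function('M')(y, m) = Add(-4, Mul(Rational(2, 3), y)) (Function('M')(y, m) = Add(-4, Mul(Rational(1, 3), Mul(Mul(2, y), 1))) = Add(-4, Mul(Rational(1, 3), Mul(2, y))) = Add(-4, Mul(Rational(2, 3), y)))
Y = Rational(-4, 3) (Y = Add(-4, Mul(Rational(2, 3), 4)) = Add(-4, Rational(8, 3)) = Rational(-4, 3) ≈ -1.3333)
E = Rational(123, 31) (E = Add(4, Mul(-1, Pow(31, -1))) = Add(4, Mul(-1, Rational(1, 31))) = Add(4, Rational(-1, 31)) = Rational(123, 31) ≈ 3.9677)
Mul(E, Y) = Mul(Rational(123, 31), Rational(-4, 3)) = Rational(-164, 31)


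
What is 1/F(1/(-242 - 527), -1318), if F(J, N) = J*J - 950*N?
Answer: 591361/740443108101 ≈ 7.9866e-7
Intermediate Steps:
F(J, N) = J**2 - 950*N
1/F(1/(-242 - 527), -1318) = 1/((1/(-242 - 527))**2 - 950*(-1318)) = 1/((1/(-769))**2 + 1252100) = 1/((-1/769)**2 + 1252100) = 1/(1/591361 + 1252100) = 1/(740443108101/591361) = 591361/740443108101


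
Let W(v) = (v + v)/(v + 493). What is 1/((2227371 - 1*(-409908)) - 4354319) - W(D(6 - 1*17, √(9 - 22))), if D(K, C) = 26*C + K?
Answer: -1496430499/51749868560 - 6409*I*√13/60278 ≈ -0.028917 - 0.38336*I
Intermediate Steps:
D(K, C) = K + 26*C
W(v) = 2*v/(493 + v) (W(v) = (2*v)/(493 + v) = 2*v/(493 + v))
1/((2227371 - 1*(-409908)) - 4354319) - W(D(6 - 1*17, √(9 - 22))) = 1/((2227371 - 1*(-409908)) - 4354319) - 2*((6 - 1*17) + 26*√(9 - 22))/(493 + ((6 - 1*17) + 26*√(9 - 22))) = 1/((2227371 + 409908) - 4354319) - 2*((6 - 17) + 26*√(-13))/(493 + ((6 - 17) + 26*√(-13))) = 1/(2637279 - 4354319) - 2*(-11 + 26*(I*√13))/(493 + (-11 + 26*(I*√13))) = 1/(-1717040) - 2*(-11 + 26*I*√13)/(493 + (-11 + 26*I*√13)) = -1/1717040 - 2*(-11 + 26*I*√13)/(482 + 26*I*√13)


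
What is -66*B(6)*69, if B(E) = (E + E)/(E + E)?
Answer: -4554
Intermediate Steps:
B(E) = 1 (B(E) = (2*E)/((2*E)) = (2*E)*(1/(2*E)) = 1)
-66*B(6)*69 = -66*1*69 = -66*69 = -4554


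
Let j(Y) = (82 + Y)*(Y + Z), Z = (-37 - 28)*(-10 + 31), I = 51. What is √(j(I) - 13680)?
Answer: 57*I*√58 ≈ 434.1*I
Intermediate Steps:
Z = -1365 (Z = -65*21 = -1365)
j(Y) = (-1365 + Y)*(82 + Y) (j(Y) = (82 + Y)*(Y - 1365) = (82 + Y)*(-1365 + Y) = (-1365 + Y)*(82 + Y))
√(j(I) - 13680) = √((-111930 + 51² - 1283*51) - 13680) = √((-111930 + 2601 - 65433) - 13680) = √(-174762 - 13680) = √(-188442) = 57*I*√58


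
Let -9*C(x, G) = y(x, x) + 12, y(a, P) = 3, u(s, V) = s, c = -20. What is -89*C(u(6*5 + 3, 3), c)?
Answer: 445/3 ≈ 148.33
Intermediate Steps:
C(x, G) = -5/3 (C(x, G) = -(3 + 12)/9 = -⅑*15 = -5/3)
-89*C(u(6*5 + 3, 3), c) = -89*(-5/3) = 445/3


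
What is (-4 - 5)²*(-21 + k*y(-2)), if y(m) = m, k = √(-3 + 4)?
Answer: -1863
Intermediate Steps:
k = 1 (k = √1 = 1)
(-4 - 5)²*(-21 + k*y(-2)) = (-4 - 5)²*(-21 + 1*(-2)) = (-9)²*(-21 - 2) = 81*(-23) = -1863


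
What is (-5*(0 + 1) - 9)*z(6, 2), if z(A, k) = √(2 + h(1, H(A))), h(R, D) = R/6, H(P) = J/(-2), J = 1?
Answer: -7*√78/3 ≈ -20.607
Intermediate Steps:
H(P) = -½ (H(P) = 1/(-2) = 1*(-½) = -½)
h(R, D) = R/6 (h(R, D) = R*(⅙) = R/6)
z(A, k) = √78/6 (z(A, k) = √(2 + (⅙)*1) = √(2 + ⅙) = √(13/6) = √78/6)
(-5*(0 + 1) - 9)*z(6, 2) = (-5*(0 + 1) - 9)*(√78/6) = (-5*1 - 9)*(√78/6) = (-5 - 9)*(√78/6) = -7*√78/3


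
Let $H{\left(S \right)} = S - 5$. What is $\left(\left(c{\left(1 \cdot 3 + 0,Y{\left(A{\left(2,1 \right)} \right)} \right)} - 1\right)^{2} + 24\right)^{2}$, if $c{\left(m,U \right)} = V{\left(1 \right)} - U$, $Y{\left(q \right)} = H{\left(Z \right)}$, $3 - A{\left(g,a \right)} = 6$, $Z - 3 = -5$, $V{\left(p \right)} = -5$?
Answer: $625$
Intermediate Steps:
$Z = -2$ ($Z = 3 - 5 = -2$)
$H{\left(S \right)} = -5 + S$
$A{\left(g,a \right)} = -3$ ($A{\left(g,a \right)} = 3 - 6 = -3$)
$Y{\left(q \right)} = -7$ ($Y{\left(q \right)} = -5 - 2 = -7$)
$c{\left(m,U \right)} = -5 - U$
$\left(\left(c{\left(1 \cdot 3 + 0,Y{\left(A{\left(2,1 \right)} \right)} \right)} - 1\right)^{2} + 24\right)^{2} = \left(\left(\left(-5 - -7\right) - 1\right)^{2} + 24\right)^{2} = \left(\left(\left(-5 + 7\right) - 1\right)^{2} + 24\right)^{2} = \left(\left(2 - 1\right)^{2} + 24\right)^{2} = \left(1^{2} + 24\right)^{2} = \left(1 + 24\right)^{2} = 25^{2} = 625$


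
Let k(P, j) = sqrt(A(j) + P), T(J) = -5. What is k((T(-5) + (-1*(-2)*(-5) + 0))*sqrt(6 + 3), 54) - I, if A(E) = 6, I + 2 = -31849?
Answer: 31851 + I*sqrt(39) ≈ 31851.0 + 6.245*I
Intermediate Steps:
I = -31851 (I = -2 - 31849 = -31851)
k(P, j) = sqrt(6 + P)
k((T(-5) + (-1*(-2)*(-5) + 0))*sqrt(6 + 3), 54) - I = sqrt(6 + (-5 + (-1*(-2)*(-5) + 0))*sqrt(6 + 3)) - 1*(-31851) = sqrt(6 + (-5 + (2*(-5) + 0))*sqrt(9)) + 31851 = sqrt(6 + (-5 + (-10 + 0))*3) + 31851 = sqrt(6 + (-5 - 10)*3) + 31851 = sqrt(6 - 15*3) + 31851 = sqrt(6 - 45) + 31851 = sqrt(-39) + 31851 = I*sqrt(39) + 31851 = 31851 + I*sqrt(39)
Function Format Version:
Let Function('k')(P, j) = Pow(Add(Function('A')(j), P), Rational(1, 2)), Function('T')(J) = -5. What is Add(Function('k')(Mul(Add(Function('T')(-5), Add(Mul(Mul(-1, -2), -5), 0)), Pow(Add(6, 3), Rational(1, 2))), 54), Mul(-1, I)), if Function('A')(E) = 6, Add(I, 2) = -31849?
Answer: Add(31851, Mul(I, Pow(39, Rational(1, 2)))) ≈ Add(31851., Mul(6.2450, I))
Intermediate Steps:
I = -31851 (I = Add(-2, -31849) = -31851)
Function('k')(P, j) = Pow(Add(6, P), Rational(1, 2))
Add(Function('k')(Mul(Add(Function('T')(-5), Add(Mul(Mul(-1, -2), -5), 0)), Pow(Add(6, 3), Rational(1, 2))), 54), Mul(-1, I)) = Add(Pow(Add(6, Mul(Add(-5, Add(Mul(Mul(-1, -2), -5), 0)), Pow(Add(6, 3), Rational(1, 2)))), Rational(1, 2)), Mul(-1, -31851)) = Add(Pow(Add(6, Mul(Add(-5, Add(Mul(2, -5), 0)), Pow(9, Rational(1, 2)))), Rational(1, 2)), 31851) = Add(Pow(Add(6, Mul(Add(-5, Add(-10, 0)), 3)), Rational(1, 2)), 31851) = Add(Pow(Add(6, Mul(Add(-5, -10), 3)), Rational(1, 2)), 31851) = Add(Pow(Add(6, Mul(-15, 3)), Rational(1, 2)), 31851) = Add(Pow(Add(6, -45), Rational(1, 2)), 31851) = Add(Pow(-39, Rational(1, 2)), 31851) = Add(Mul(I, Pow(39, Rational(1, 2))), 31851) = Add(31851, Mul(I, Pow(39, Rational(1, 2))))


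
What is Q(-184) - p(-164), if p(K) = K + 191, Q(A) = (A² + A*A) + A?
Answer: 67501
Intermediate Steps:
Q(A) = A + 2*A² (Q(A) = (A² + A²) + A = 2*A² + A = A + 2*A²)
p(K) = 191 + K
Q(-184) - p(-164) = -184*(1 + 2*(-184)) - (191 - 164) = -184*(1 - 368) - 1*27 = -184*(-367) - 27 = 67528 - 27 = 67501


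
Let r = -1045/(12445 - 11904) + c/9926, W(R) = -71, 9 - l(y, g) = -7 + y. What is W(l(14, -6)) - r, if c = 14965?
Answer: -378990981/5369966 ≈ -70.576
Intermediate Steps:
l(y, g) = 16 - y (l(y, g) = 9 - (-7 + y) = 9 + (7 - y) = 16 - y)
r = -2276605/5369966 (r = -1045/(12445 - 11904) + 14965/9926 = -1045/541 + 14965*(1/9926) = -1045*1/541 + 14965/9926 = -1045/541 + 14965/9926 = -2276605/5369966 ≈ -0.42395)
W(l(14, -6)) - r = -71 - 1*(-2276605/5369966) = -71 + 2276605/5369966 = -378990981/5369966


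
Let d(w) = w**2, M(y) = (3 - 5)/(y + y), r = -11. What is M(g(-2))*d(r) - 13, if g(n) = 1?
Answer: -134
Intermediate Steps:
M(y) = -1/y (M(y) = -2*1/(2*y) = -1/y)
M(g(-2))*d(r) - 13 = -1/1*(-11)**2 - 13 = -1*1*121 - 13 = -1*121 - 13 = -121 - 13 = -134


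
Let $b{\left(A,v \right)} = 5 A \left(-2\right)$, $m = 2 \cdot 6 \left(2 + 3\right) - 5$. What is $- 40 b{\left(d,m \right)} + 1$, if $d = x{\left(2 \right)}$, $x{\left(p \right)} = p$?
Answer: $801$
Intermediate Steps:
$d = 2$
$m = 55$ ($m = 2 \cdot 6 \cdot 5 - 5 = 2 \cdot 30 - 5 = 60 - 5 = 55$)
$b{\left(A,v \right)} = - 10 A$
$- 40 b{\left(d,m \right)} + 1 = - 40 \left(\left(-10\right) 2\right) + 1 = \left(-40\right) \left(-20\right) + 1 = 800 + 1 = 801$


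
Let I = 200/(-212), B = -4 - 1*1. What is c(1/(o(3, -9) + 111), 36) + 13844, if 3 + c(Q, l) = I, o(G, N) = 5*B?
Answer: 733523/53 ≈ 13840.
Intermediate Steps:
B = -5 (B = -4 - 1 = -5)
o(G, N) = -25 (o(G, N) = 5*(-5) = -25)
I = -50/53 (I = 200*(-1/212) = -50/53 ≈ -0.94340)
c(Q, l) = -209/53 (c(Q, l) = -3 - 50/53 = -209/53)
c(1/(o(3, -9) + 111), 36) + 13844 = -209/53 + 13844 = 733523/53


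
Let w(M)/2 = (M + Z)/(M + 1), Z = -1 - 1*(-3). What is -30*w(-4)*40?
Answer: -1600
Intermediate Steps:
Z = 2 (Z = -1 + 3 = 2)
w(M) = 2*(2 + M)/(1 + M) (w(M) = 2*((M + 2)/(M + 1)) = 2*((2 + M)/(1 + M)) = 2*(2 + M)/(1 + M))
-30*w(-4)*40 = -60*(2 - 4)/(1 - 4)*40 = -60*(-2)/(-3)*40 = -60*(-1)*(-2)/3*40 = -30*4/3*40 = -40*40 = -1600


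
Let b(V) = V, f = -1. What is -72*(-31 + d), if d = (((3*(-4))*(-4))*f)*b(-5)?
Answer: -15048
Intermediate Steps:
d = 240 (d = (((3*(-4))*(-4))*(-1))*(-5) = (-12*(-4)*(-1))*(-5) = (48*(-1))*(-5) = -48*(-5) = 240)
-72*(-31 + d) = -72*(-31 + 240) = -72*209 = -15048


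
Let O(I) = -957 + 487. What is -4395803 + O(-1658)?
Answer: -4396273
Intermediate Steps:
O(I) = -470
-4395803 + O(-1658) = -4395803 - 470 = -4396273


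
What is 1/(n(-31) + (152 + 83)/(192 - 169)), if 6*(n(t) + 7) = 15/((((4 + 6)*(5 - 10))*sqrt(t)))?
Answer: 21104800/67902929 - 10580*I*sqrt(31)/67902929 ≈ 0.31081 - 0.00086752*I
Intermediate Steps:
n(t) = -7 - 1/(20*sqrt(t)) (n(t) = -7 + (15/((((4 + 6)*(5 - 10))*sqrt(t))))/6 = -7 + (15/(((10*(-5))*sqrt(t))))/6 = -7 + (15/((-50*sqrt(t))))/6 = -7 + (15*(-1/(50*sqrt(t))))/6 = -7 + (-3/(10*sqrt(t)))/6 = -7 - 1/(20*sqrt(t)))
1/(n(-31) + (152 + 83)/(192 - 169)) = 1/((-7 - (-1)*I*sqrt(31)/620) + (152 + 83)/(192 - 169)) = 1/((-7 - (-1)*I*sqrt(31)/620) + 235/23) = 1/((-7 + I*sqrt(31)/620) + 235*(1/23)) = 1/((-7 + I*sqrt(31)/620) + 235/23) = 1/(74/23 + I*sqrt(31)/620)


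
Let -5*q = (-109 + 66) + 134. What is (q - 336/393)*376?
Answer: -4692856/655 ≈ -7164.7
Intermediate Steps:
q = -91/5 (q = -((-109 + 66) + 134)/5 = -(-43 + 134)/5 = -1/5*91 = -91/5 ≈ -18.200)
(q - 336/393)*376 = (-91/5 - 336/393)*376 = (-91/5 - 336*1/393)*376 = (-91/5 - 112/131)*376 = -12481/655*376 = -4692856/655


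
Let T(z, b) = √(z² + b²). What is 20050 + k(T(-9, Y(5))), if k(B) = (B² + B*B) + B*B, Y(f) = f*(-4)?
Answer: 21493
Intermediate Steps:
Y(f) = -4*f
T(z, b) = √(b² + z²)
k(B) = 3*B² (k(B) = (B² + B²) + B² = 2*B² + B² = 3*B²)
20050 + k(T(-9, Y(5))) = 20050 + 3*(√((-4*5)² + (-9)²))² = 20050 + 3*(√((-20)² + 81))² = 20050 + 3*(√(400 + 81))² = 20050 + 3*(√481)² = 20050 + 3*481 = 20050 + 1443 = 21493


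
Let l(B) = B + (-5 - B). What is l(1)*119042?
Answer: -595210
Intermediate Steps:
l(B) = -5
l(1)*119042 = -5*119042 = -595210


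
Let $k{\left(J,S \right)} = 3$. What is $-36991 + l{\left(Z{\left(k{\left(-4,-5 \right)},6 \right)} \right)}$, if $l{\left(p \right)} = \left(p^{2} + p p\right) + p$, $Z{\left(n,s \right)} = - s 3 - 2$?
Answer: $-36211$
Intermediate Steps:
$Z{\left(n,s \right)} = -2 - 3 s$ ($Z{\left(n,s \right)} = - 3 s - 2 = -2 - 3 s$)
$l{\left(p \right)} = p + 2 p^{2}$ ($l{\left(p \right)} = \left(p^{2} + p^{2}\right) + p = 2 p^{2} + p = p + 2 p^{2}$)
$-36991 + l{\left(Z{\left(k{\left(-4,-5 \right)},6 \right)} \right)} = -36991 + \left(-2 - 18\right) \left(1 + 2 \left(-2 - 18\right)\right) = -36991 - 20 \left(1 + 2 \left(-20\right)\right) = -36991 - 20 \left(1 - 40\right) = -36991 - -780 = -36991 + 780 = -36211$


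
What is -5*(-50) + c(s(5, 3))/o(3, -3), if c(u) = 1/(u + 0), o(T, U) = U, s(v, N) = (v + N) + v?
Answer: 9749/39 ≈ 249.97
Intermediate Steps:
s(v, N) = N + 2*v (s(v, N) = (N + v) + v = N + 2*v)
c(u) = 1/u
-5*(-50) + c(s(5, 3))/o(3, -3) = -5*(-50) + 1/((3 + 2*5)*(-3)) = 250 - 1/3/(3 + 10) = 250 - 1/3/13 = 250 + (1/13)*(-1/3) = 250 - 1/39 = 9749/39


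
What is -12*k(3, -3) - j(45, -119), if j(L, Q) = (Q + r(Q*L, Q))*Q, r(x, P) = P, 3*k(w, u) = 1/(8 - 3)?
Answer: -141614/5 ≈ -28323.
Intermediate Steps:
k(w, u) = 1/15 (k(w, u) = 1/(3*(8 - 3)) = (1/3)/5 = (1/3)*(1/5) = 1/15)
j(L, Q) = 2*Q**2 (j(L, Q) = (Q + Q)*Q = (2*Q)*Q = 2*Q**2)
-12*k(3, -3) - j(45, -119) = -12*1/15 - 2*(-119)**2 = -4/5 - 2*14161 = -4/5 - 1*28322 = -4/5 - 28322 = -141614/5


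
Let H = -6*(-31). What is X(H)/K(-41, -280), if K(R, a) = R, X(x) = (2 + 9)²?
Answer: -121/41 ≈ -2.9512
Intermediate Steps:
H = 186
X(x) = 121 (X(x) = 11² = 121)
X(H)/K(-41, -280) = 121/(-41) = 121*(-1/41) = -121/41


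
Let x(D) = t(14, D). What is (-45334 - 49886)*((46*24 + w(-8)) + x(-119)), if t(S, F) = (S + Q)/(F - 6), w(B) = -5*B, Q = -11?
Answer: -2723234868/25 ≈ -1.0893e+8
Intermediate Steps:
t(S, F) = (-11 + S)/(-6 + F) (t(S, F) = (S - 11)/(F - 6) = (-11 + S)/(-6 + F))
x(D) = 3/(-6 + D) (x(D) = (-11 + 14)/(-6 + D) = 3/(-6 + D))
(-45334 - 49886)*((46*24 + w(-8)) + x(-119)) = (-45334 - 49886)*((46*24 - 5*(-8)) + 3/(-6 - 119)) = -95220*((1104 + 40) + 3/(-125)) = -95220*(1144 + 3*(-1/125)) = -95220*(1144 - 3/125) = -95220*142997/125 = -2723234868/25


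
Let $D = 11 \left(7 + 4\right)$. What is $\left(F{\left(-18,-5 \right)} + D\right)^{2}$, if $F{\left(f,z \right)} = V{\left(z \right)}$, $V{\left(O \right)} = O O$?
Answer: $21316$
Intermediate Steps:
$V{\left(O \right)} = O^{2}$
$F{\left(f,z \right)} = z^{2}$
$D = 121$ ($D = 11 \cdot 11 = 121$)
$\left(F{\left(-18,-5 \right)} + D\right)^{2} = \left(\left(-5\right)^{2} + 121\right)^{2} = \left(25 + 121\right)^{2} = 146^{2} = 21316$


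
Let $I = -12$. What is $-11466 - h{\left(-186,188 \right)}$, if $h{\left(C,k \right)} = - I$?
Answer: $-11478$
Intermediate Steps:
$h{\left(C,k \right)} = 12$ ($h{\left(C,k \right)} = \left(-1\right) \left(-12\right) = 12$)
$-11466 - h{\left(-186,188 \right)} = -11466 - 12 = -11478$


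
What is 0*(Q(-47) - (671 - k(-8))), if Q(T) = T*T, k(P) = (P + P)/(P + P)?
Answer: 0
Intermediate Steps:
k(P) = 1 (k(P) = (2*P)/((2*P)) = (2*P)*(1/(2*P)) = 1)
Q(T) = T²
0*(Q(-47) - (671 - k(-8))) = 0*((-47)² - (671 - 1*1)) = 0*(2209 - (671 - 1)) = 0*(2209 - 1*670) = 0*(2209 - 670) = 0*1539 = 0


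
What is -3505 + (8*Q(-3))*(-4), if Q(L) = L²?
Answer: -3793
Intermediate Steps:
-3505 + (8*Q(-3))*(-4) = -3505 + (8*(-3)²)*(-4) = -3505 + (8*9)*(-4) = -3505 + 72*(-4) = -3505 - 288 = -3793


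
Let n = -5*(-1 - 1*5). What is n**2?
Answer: 900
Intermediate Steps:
n = 30 (n = -5*(-1 - 5) = -5*(-6) = 30)
n**2 = 30**2 = 900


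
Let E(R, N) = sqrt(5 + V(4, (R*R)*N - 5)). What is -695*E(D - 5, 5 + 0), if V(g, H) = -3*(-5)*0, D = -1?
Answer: -695*sqrt(5) ≈ -1554.1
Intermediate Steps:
V(g, H) = 0 (V(g, H) = 15*0 = 0)
E(R, N) = sqrt(5) (E(R, N) = sqrt(5 + 0) = sqrt(5))
-695*E(D - 5, 5 + 0) = -695*sqrt(5)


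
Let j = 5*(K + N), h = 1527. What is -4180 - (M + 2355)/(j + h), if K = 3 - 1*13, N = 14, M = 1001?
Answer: -6469816/1547 ≈ -4182.2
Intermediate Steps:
K = -10 (K = 3 - 13 = -10)
j = 20 (j = 5*(-10 + 14) = 5*4 = 20)
-4180 - (M + 2355)/(j + h) = -4180 - (1001 + 2355)/(20 + 1527) = -4180 - 3356/1547 = -6469816/1547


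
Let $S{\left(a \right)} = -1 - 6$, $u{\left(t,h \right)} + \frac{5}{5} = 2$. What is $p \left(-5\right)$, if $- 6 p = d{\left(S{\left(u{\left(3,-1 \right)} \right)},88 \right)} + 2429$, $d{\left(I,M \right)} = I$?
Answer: $\frac{6055}{3} \approx 2018.3$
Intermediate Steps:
$u{\left(t,h \right)} = 1$ ($u{\left(t,h \right)} = -1 + 2 = 1$)
$S{\left(a \right)} = -7$ ($S{\left(a \right)} = -1 - 6 = -7$)
$p = - \frac{1211}{3}$ ($p = - \frac{-7 + 2429}{6} = \left(- \frac{1}{6}\right) 2422 = - \frac{1211}{3} \approx -403.67$)
$p \left(-5\right) = \left(- \frac{1211}{3}\right) \left(-5\right) = \frac{6055}{3}$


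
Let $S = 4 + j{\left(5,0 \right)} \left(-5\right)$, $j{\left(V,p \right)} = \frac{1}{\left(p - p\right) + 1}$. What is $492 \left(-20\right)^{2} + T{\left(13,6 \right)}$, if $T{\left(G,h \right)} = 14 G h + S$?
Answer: $197891$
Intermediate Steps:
$j{\left(V,p \right)} = 1$ ($j{\left(V,p \right)} = \frac{1}{0 + 1} = 1^{-1} = 1$)
$S = -1$ ($S = 4 + 1 \left(-5\right) = 4 - 5 = -1$)
$T{\left(G,h \right)} = -1 + 14 G h$ ($T{\left(G,h \right)} = 14 G h - 1 = -1 + 14 G h$)
$492 \left(-20\right)^{2} + T{\left(13,6 \right)} = 492 \left(-20\right)^{2} - \left(1 - 1092\right) = 492 \cdot 400 + \left(-1 + 1092\right) = 196800 + 1091 = 197891$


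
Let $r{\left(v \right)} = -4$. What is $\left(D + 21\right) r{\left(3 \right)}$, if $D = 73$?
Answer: $-376$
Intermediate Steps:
$\left(D + 21\right) r{\left(3 \right)} = \left(73 + 21\right) \left(-4\right) = 94 \left(-4\right) = -376$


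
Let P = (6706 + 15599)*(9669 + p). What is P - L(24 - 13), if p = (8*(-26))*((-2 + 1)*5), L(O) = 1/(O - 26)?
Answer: 3582963676/15 ≈ 2.3886e+8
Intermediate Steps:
L(O) = 1/(-26 + O)
p = 1040 (p = -(-208)*5 = -208*(-5) = 1040)
P = 238864245 (P = (6706 + 15599)*(9669 + 1040) = 22305*10709 = 238864245)
P - L(24 - 13) = 238864245 - 1/(-26 + (24 - 13)) = 238864245 - 1/(-26 + 11) = 238864245 - 1/(-15) = 238864245 - 1*(-1/15) = 238864245 + 1/15 = 3582963676/15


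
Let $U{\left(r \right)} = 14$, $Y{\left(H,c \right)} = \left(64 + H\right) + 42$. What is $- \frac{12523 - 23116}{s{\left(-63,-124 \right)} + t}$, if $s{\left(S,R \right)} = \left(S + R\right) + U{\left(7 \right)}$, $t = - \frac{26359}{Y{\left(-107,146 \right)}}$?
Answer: $\frac{10593}{26186} \approx 0.40453$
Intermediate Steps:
$Y{\left(H,c \right)} = 106 + H$
$t = 26359$ ($t = - \frac{26359}{106 - 107} = - \frac{26359}{-1} = \left(-26359\right) \left(-1\right) = 26359$)
$s{\left(S,R \right)} = 14 + R + S$ ($s{\left(S,R \right)} = \left(S + R\right) + 14 = \left(R + S\right) + 14 = 14 + R + S$)
$- \frac{12523 - 23116}{s{\left(-63,-124 \right)} + t} = - \frac{12523 - 23116}{\left(14 - 124 - 63\right) + 26359} = - \frac{-10593}{-173 + 26359} = - \frac{-10593}{26186} = \left(-1\right) \left(- \frac{10593}{26186}\right) = \frac{10593}{26186}$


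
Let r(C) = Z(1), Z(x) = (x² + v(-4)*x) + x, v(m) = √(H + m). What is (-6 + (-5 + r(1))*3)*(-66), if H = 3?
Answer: 990 - 198*I ≈ 990.0 - 198.0*I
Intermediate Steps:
v(m) = √(3 + m)
Z(x) = x + x² + I*x (Z(x) = (x² + √(3 - 4)*x) + x = (x² + √(-1)*x) + x = (x² + I*x) + x = x + x² + I*x)
r(C) = 2 + I (r(C) = 1*(1 + I + 1) = 1*(2 + I) = 2 + I)
(-6 + (-5 + r(1))*3)*(-66) = (-6 + (-5 + (2 + I))*3)*(-66) = (-6 + (-3 + I)*3)*(-66) = (-6 + (-9 + 3*I))*(-66) = (-15 + 3*I)*(-66) = 990 - 198*I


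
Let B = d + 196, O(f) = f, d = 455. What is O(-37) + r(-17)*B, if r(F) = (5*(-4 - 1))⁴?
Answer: 254296838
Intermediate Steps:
B = 651 (B = 455 + 196 = 651)
r(F) = 390625 (r(F) = (5*(-5))⁴ = (-25)⁴ = 390625)
O(-37) + r(-17)*B = -37 + 390625*651 = -37 + 254296875 = 254296838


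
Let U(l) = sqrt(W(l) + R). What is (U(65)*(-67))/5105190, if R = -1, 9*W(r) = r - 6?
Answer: -67*sqrt(2)/3063114 ≈ -3.0933e-5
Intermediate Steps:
W(r) = -2/3 + r/9 (W(r) = (r - 6)/9 = (-6 + r)/9 = -2/3 + r/9)
U(l) = sqrt(-5/3 + l/9) (U(l) = sqrt((-2/3 + l/9) - 1) = sqrt(-5/3 + l/9))
(U(65)*(-67))/5105190 = ((sqrt(-15 + 65)/3)*(-67))/5105190 = ((sqrt(50)/3)*(-67))*(1/5105190) = (((5*sqrt(2))/3)*(-67))*(1/5105190) = ((5*sqrt(2)/3)*(-67))*(1/5105190) = -335*sqrt(2)/3*(1/5105190) = -67*sqrt(2)/3063114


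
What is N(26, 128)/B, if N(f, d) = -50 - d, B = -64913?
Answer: 178/64913 ≈ 0.0027421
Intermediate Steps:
N(26, 128)/B = (-50 - 1*128)/(-64913) = (-50 - 128)*(-1/64913) = -178*(-1/64913) = 178/64913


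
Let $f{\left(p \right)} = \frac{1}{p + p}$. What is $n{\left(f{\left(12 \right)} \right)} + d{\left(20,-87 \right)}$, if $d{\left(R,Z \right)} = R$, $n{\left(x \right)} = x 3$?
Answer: $\frac{161}{8} \approx 20.125$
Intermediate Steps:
$f{\left(p \right)} = \frac{1}{2 p}$
$n{\left(x \right)} = 3 x$
$n{\left(f{\left(12 \right)} \right)} + d{\left(20,-87 \right)} = 3 \frac{1}{2 \cdot 12} + 20 = 3 \cdot \frac{1}{2} \cdot \frac{1}{12} + 20 = 3 \cdot \frac{1}{24} + 20 = \frac{1}{8} + 20 = \frac{161}{8}$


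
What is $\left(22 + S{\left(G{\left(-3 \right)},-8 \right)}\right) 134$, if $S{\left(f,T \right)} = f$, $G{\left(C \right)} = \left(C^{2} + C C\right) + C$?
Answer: $4958$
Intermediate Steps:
$G{\left(C \right)} = C + 2 C^{2}$ ($G{\left(C \right)} = \left(C^{2} + C^{2}\right) + C = 2 C^{2} + C = C + 2 C^{2}$)
$\left(22 + S{\left(G{\left(-3 \right)},-8 \right)}\right) 134 = \left(22 - 3 \left(1 + 2 \left(-3\right)\right)\right) 134 = \left(22 - 3 \left(1 - 6\right)\right) 134 = \left(22 - -15\right) 134 = \left(22 + 15\right) 134 = 37 \cdot 134 = 4958$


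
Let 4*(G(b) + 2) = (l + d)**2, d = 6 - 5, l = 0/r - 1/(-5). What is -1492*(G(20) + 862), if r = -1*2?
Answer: -32091428/25 ≈ -1.2837e+6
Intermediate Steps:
r = -2
l = 1/5 (l = 0/(-2) - 1/(-5) = 0*(-1/2) - 1*(-1/5) = 0 + 1/5 = 1/5 ≈ 0.20000)
d = 1
G(b) = -41/25 (G(b) = -2 + (1/5 + 1)**2/4 = -2 + (6/5)**2/4 = -2 + (1/4)*(36/25) = -2 + 9/25 = -41/25)
-1492*(G(20) + 862) = -1492*(-41/25 + 862) = -1492*21509/25 = -32091428/25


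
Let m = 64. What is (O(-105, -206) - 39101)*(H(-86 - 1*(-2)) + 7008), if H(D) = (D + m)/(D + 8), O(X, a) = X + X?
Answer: -275501833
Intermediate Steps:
O(X, a) = 2*X
H(D) = (64 + D)/(8 + D) (H(D) = (D + 64)/(D + 8) = (64 + D)/(8 + D))
(O(-105, -206) - 39101)*(H(-86 - 1*(-2)) + 7008) = (2*(-105) - 39101)*((64 + (-86 - 1*(-2)))/(8 + (-86 - 1*(-2))) + 7008) = (-210 - 39101)*((64 + (-86 + 2))/(8 + (-86 + 2)) + 7008) = -39311*((64 - 84)/(8 - 84) + 7008) = -39311*(-20/(-76) + 7008) = -39311*(-1/76*(-20) + 7008) = -39311*(5/19 + 7008) = -39311*133157/19 = -275501833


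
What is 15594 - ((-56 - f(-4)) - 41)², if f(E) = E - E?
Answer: 6185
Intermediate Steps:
f(E) = 0
15594 - ((-56 - f(-4)) - 41)² = 15594 - ((-56 - 1*0) - 41)² = 15594 - ((-56 + 0) - 41)² = 15594 - (-56 - 41)² = 15594 - 1*(-97)² = 15594 - 1*9409 = 15594 - 9409 = 6185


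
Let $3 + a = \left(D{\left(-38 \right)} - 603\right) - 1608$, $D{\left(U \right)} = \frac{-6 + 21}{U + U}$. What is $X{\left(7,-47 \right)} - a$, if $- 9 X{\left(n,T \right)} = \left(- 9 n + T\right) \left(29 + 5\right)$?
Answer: $\frac{1798751}{684} \approx 2629.8$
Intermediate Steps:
$D{\left(U \right)} = \frac{15}{2 U}$
$X{\left(n,T \right)} = 34 n - \frac{34 T}{9}$ ($X{\left(n,T \right)} = - \frac{\left(- 9 n + T\right) \left(29 + 5\right)}{9} = - \frac{\left(T - 9 n\right) 34}{9} = - \frac{- 306 n + 34 T}{9} = 34 n - \frac{34 T}{9}$)
$a = - \frac{168279}{76}$ ($a = -3 - \left(2211 + \frac{15}{76}\right) = -3 + \left(\left(\frac{15}{2} \left(- \frac{1}{38}\right) - 603\right) - 1608\right) = -3 - \frac{168051}{76} = - \frac{168279}{76} \approx -2214.2$)
$X{\left(7,-47 \right)} - a = \left(34 \cdot 7 - - \frac{1598}{9}\right) - - \frac{168279}{76} = \left(238 + \frac{1598}{9}\right) + \frac{168279}{76} = \frac{3740}{9} + \frac{168279}{76} = \frac{1798751}{684}$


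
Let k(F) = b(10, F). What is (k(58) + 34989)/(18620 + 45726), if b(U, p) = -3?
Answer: 17493/32173 ≈ 0.54372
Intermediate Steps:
k(F) = -3
(k(58) + 34989)/(18620 + 45726) = (-3 + 34989)/(18620 + 45726) = 34986/64346 = 34986*(1/64346) = 17493/32173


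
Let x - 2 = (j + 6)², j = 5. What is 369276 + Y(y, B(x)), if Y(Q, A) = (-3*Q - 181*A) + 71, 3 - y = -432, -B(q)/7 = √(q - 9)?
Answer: 368042 + 1267*√114 ≈ 3.8157e+5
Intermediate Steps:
x = 123 (x = 2 + (5 + 6)² = 2 + 11² = 2 + 121 = 123)
B(q) = -7*√(-9 + q) (B(q) = -7*√(q - 9) = -7*√(-9 + q))
y = 435 (y = 3 - 1*(-432) = 3 + 432 = 435)
Y(Q, A) = 71 - 181*A - 3*Q (Y(Q, A) = (-181*A - 3*Q) + 71 = 71 - 181*A - 3*Q)
369276 + Y(y, B(x)) = 369276 + (71 - (-1267)*√(-9 + 123) - 3*435) = 369276 + (71 - (-1267)*√114 - 1305) = 369276 + (71 + 1267*√114 - 1305) = 369276 + (-1234 + 1267*√114) = 368042 + 1267*√114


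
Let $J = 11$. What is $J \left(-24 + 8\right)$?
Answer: $-176$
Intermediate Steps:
$J \left(-24 + 8\right) = 11 \left(-24 + 8\right) = 11 \left(-16\right) = -176$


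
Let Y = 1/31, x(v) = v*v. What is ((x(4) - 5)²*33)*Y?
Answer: 3993/31 ≈ 128.81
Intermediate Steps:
x(v) = v²
Y = 1/31 ≈ 0.032258
((x(4) - 5)²*33)*Y = ((4² - 5)²*33)*(1/31) = ((16 - 5)²*33)*(1/31) = (11²*33)*(1/31) = (121*33)*(1/31) = 3993*(1/31) = 3993/31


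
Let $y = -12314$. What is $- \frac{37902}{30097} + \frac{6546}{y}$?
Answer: $- \frac{331870095}{185307229} \approx -1.7909$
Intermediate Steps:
$- \frac{37902}{30097} + \frac{6546}{y} = - \frac{37902}{30097} + \frac{6546}{-12314} = \left(-37902\right) \frac{1}{30097} + 6546 \left(- \frac{1}{12314}\right) = - \frac{37902}{30097} - \frac{3273}{6157} = - \frac{331870095}{185307229}$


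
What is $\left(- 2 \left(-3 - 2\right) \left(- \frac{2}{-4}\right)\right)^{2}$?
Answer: $25$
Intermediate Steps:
$\left(- 2 \left(-3 - 2\right) \left(- \frac{2}{-4}\right)\right)^{2} = \left(- 2 \left(-3 - 2\right) \left(\left(-2\right) \left(- \frac{1}{4}\right)\right)\right)^{2} = \left(\left(-2\right) \left(-5\right) \frac{1}{2}\right)^{2} = \left(10 \cdot \frac{1}{2}\right)^{2} = 5^{2} = 25$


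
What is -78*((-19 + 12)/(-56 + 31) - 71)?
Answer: 137904/25 ≈ 5516.2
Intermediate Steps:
-78*((-19 + 12)/(-56 + 31) - 71) = -78*(-7/(-25) - 71) = -78*(-7*(-1/25) - 71) = -78*(7/25 - 71) = -78*(-1768/25) = 137904/25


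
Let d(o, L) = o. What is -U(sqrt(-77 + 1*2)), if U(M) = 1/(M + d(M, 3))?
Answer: I*sqrt(3)/30 ≈ 0.057735*I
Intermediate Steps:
U(M) = 1/(2*M) (U(M) = 1/(M + M) = 1/(2*M))
-U(sqrt(-77 + 1*2)) = -1/(2*(sqrt(-77 + 1*2))) = -1/(2*(sqrt(-77 + 2))) = -1/(2*(sqrt(-75))) = -1/(2*(5*I*sqrt(3))) = -(-I*sqrt(3)/15)/2 = -(-1)*I*sqrt(3)/30 = I*sqrt(3)/30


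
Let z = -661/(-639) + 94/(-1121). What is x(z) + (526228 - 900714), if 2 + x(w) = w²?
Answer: -192154163705340143/513112909761 ≈ -3.7449e+5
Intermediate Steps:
z = 680915/716319 (z = -661*(-1/639) + 94*(-1/1121) = 661/639 - 94/1121 = 680915/716319 ≈ 0.95057)
x(w) = -2 + w²
x(z) + (526228 - 900714) = (-2 + (680915/716319)²) + (526228 - 900714) = (-2 + 463645237225/513112909761) - 374486 = -562580582297/513112909761 - 374486 = -192154163705340143/513112909761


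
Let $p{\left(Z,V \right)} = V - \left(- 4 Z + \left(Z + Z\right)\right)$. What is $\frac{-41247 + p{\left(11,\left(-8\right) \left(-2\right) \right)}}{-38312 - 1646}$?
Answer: $\frac{41209}{39958} \approx 1.0313$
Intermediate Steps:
$p{\left(Z,V \right)} = V + 2 Z$ ($p{\left(Z,V \right)} = V - \left(- 4 Z + 2 Z\right) = V - - 2 Z = V + 2 Z$)
$\frac{-41247 + p{\left(11,\left(-8\right) \left(-2\right) \right)}}{-38312 - 1646} = \frac{-41247 + \left(\left(-8\right) \left(-2\right) + 2 \cdot 11\right)}{-38312 - 1646} = \frac{-41247 + \left(16 + 22\right)}{-39958} = \left(-41247 + 38\right) \left(- \frac{1}{39958}\right) = \left(-41209\right) \left(- \frac{1}{39958}\right) = \frac{41209}{39958}$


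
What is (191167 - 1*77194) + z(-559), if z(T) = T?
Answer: 113414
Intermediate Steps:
(191167 - 1*77194) + z(-559) = (191167 - 1*77194) - 559 = (191167 - 77194) - 559 = 113973 - 559 = 113414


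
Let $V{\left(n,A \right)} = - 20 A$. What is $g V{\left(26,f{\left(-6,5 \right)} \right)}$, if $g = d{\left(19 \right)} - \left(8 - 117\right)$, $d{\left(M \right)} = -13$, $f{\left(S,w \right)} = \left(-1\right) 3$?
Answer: $5760$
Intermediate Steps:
$f{\left(S,w \right)} = -3$
$g = 96$ ($g = -13 - \left(8 - 117\right) = -13 - -109 = -13 + 109 = 96$)
$g V{\left(26,f{\left(-6,5 \right)} \right)} = 96 \left(\left(-20\right) \left(-3\right)\right) = 96 \cdot 60 = 5760$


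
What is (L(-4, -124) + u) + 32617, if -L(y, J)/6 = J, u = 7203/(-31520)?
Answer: 1051531517/31520 ≈ 33361.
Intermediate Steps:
u = -7203/31520 (u = 7203*(-1/31520) = -7203/31520 ≈ -0.22852)
L(y, J) = -6*J
(L(-4, -124) + u) + 32617 = (-6*(-124) - 7203/31520) + 32617 = (744 - 7203/31520) + 32617 = 23443677/31520 + 32617 = 1051531517/31520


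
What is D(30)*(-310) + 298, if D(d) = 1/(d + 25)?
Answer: 3216/11 ≈ 292.36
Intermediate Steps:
D(d) = 1/(25 + d)
D(30)*(-310) + 298 = -310/(25 + 30) + 298 = -310/55 + 298 = (1/55)*(-310) + 298 = -62/11 + 298 = 3216/11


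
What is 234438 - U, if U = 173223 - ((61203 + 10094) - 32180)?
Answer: 100332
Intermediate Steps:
U = 134106 (U = 173223 - (71297 - 32180) = 173223 - 1*39117 = 173223 - 39117 = 134106)
234438 - U = 234438 - 1*134106 = 234438 - 134106 = 100332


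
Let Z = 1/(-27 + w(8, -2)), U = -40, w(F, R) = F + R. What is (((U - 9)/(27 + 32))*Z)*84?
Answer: 196/59 ≈ 3.3220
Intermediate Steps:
Z = -1/21 (Z = 1/(-27 + (8 - 2)) = 1/(-27 + 6) = 1/(-21) = -1/21 ≈ -0.047619)
(((U - 9)/(27 + 32))*Z)*84 = (((-40 - 9)/(27 + 32))*(-1/21))*84 = (-49/59*(-1/21))*84 = (-49*1/59*(-1/21))*84 = -49/59*(-1/21)*84 = (7/177)*84 = 196/59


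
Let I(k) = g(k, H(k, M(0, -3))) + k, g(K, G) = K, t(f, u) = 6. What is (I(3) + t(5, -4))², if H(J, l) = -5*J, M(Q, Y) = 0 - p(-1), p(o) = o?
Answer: 144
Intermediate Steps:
M(Q, Y) = 1 (M(Q, Y) = 0 - 1*(-1) = 0 + 1 = 1)
I(k) = 2*k (I(k) = k + k = 2*k)
(I(3) + t(5, -4))² = (2*3 + 6)² = (6 + 6)² = 12² = 144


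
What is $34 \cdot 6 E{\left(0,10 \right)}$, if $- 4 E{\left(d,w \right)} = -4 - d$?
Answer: $204$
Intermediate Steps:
$E{\left(d,w \right)} = 1 + \frac{d}{4}$ ($E{\left(d,w \right)} = - \frac{-4 - d}{4} = 1 + \frac{d}{4}$)
$34 \cdot 6 E{\left(0,10 \right)} = 34 \cdot 6 \left(1 + \frac{1}{4} \cdot 0\right) = 204 \left(1 + 0\right) = 204 \cdot 1 = 204$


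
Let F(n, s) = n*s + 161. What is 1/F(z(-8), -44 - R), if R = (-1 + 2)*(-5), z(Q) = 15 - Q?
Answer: -1/736 ≈ -0.0013587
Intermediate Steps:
R = -5 (R = 1*(-5) = -5)
F(n, s) = 161 + n*s
1/F(z(-8), -44 - R) = 1/(161 + (15 - 1*(-8))*(-44 - 1*(-5))) = 1/(161 + (15 + 8)*(-44 + 5)) = 1/(161 + 23*(-39)) = 1/(161 - 897) = 1/(-736) = -1/736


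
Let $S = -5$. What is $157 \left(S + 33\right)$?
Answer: $4396$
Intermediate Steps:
$157 \left(S + 33\right) = 157 \left(-5 + 33\right) = 157 \cdot 28 = 4396$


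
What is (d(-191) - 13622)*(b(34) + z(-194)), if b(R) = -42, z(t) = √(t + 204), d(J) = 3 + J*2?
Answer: 588042 - 14001*√10 ≈ 5.4377e+5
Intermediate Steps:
d(J) = 3 + 2*J
z(t) = √(204 + t)
(d(-191) - 13622)*(b(34) + z(-194)) = ((3 + 2*(-191)) - 13622)*(-42 + √(204 - 194)) = ((3 - 382) - 13622)*(-42 + √10) = (-379 - 13622)*(-42 + √10) = -14001*(-42 + √10) = 588042 - 14001*√10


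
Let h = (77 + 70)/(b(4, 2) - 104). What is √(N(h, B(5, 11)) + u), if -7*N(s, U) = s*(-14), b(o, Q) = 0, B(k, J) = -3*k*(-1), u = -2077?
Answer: 37*I*√1027/26 ≈ 45.605*I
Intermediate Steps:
B(k, J) = 3*k
h = -147/104 (h = (77 + 70)/(0 - 104) = 147/(-104) = 147*(-1/104) = -147/104 ≈ -1.4135)
N(s, U) = 2*s (N(s, U) = -s*(-14)/7 = -(-2)*s = 2*s)
√(N(h, B(5, 11)) + u) = √(2*(-147/104) - 2077) = √(-147/52 - 2077) = √(-108151/52) = 37*I*√1027/26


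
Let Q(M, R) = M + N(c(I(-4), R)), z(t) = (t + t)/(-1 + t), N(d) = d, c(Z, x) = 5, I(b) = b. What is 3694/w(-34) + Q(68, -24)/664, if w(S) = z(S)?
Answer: 21463381/11288 ≈ 1901.4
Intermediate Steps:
z(t) = 2*t/(-1 + t) (z(t) = (2*t)/(-1 + t) = 2*t/(-1 + t))
w(S) = 2*S/(-1 + S)
Q(M, R) = 5 + M (Q(M, R) = M + 5 = 5 + M)
3694/w(-34) + Q(68, -24)/664 = 3694/((2*(-34)/(-1 - 34))) + (5 + 68)/664 = 3694/((2*(-34)/(-35))) + 73*(1/664) = 3694/((2*(-34)*(-1/35))) + 73/664 = 3694/(68/35) + 73/664 = 3694*(35/68) + 73/664 = 64645/34 + 73/664 = 21463381/11288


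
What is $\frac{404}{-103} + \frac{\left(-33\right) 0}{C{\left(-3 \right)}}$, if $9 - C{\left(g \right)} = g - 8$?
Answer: $- \frac{404}{103} \approx -3.9223$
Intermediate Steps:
$C{\left(g \right)} = 17 - g$ ($C{\left(g \right)} = 9 - \left(g - 8\right) = 9 - \left(-8 + g\right) = 17 - g$)
$\frac{404}{-103} + \frac{\left(-33\right) 0}{C{\left(-3 \right)}} = \frac{404}{-103} + \frac{\left(-33\right) 0}{17 - -3} = 404 \left(- \frac{1}{103}\right) + \frac{0}{17 + 3} = - \frac{404}{103} + \frac{0}{20} = - \frac{404}{103} + 0 \cdot \frac{1}{20} = - \frac{404}{103} + 0 = - \frac{404}{103}$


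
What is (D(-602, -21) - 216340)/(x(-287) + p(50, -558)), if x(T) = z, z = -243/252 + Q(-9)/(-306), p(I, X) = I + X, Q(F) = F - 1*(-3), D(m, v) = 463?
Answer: 308272356/726773 ≈ 424.17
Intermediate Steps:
Q(F) = 3 + F (Q(F) = F + 3 = 3 + F)
z = -1349/1428 (z = -243/252 + (3 - 9)/(-306) = -243*1/252 - 6*(-1/306) = -27/28 + 1/51 = -1349/1428 ≈ -0.94468)
x(T) = -1349/1428
(D(-602, -21) - 216340)/(x(-287) + p(50, -558)) = (463 - 216340)/(-1349/1428 + (50 - 558)) = -215877/(-1349/1428 - 508) = -215877/(-726773/1428) = -215877*(-1428/726773) = 308272356/726773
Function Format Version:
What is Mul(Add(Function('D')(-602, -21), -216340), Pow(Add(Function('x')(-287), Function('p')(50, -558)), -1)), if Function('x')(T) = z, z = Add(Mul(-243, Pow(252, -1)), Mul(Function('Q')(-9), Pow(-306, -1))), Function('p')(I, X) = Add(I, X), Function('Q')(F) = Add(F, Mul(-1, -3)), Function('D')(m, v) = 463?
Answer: Rational(308272356, 726773) ≈ 424.17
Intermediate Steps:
Function('Q')(F) = Add(3, F) (Function('Q')(F) = Add(F, 3) = Add(3, F))
z = Rational(-1349, 1428) (z = Add(Mul(-243, Pow(252, -1)), Mul(Add(3, -9), Pow(-306, -1))) = Add(Mul(-243, Rational(1, 252)), Mul(-6, Rational(-1, 306))) = Add(Rational(-27, 28), Rational(1, 51)) = Rational(-1349, 1428) ≈ -0.94468)
Function('x')(T) = Rational(-1349, 1428)
Mul(Add(Function('D')(-602, -21), -216340), Pow(Add(Function('x')(-287), Function('p')(50, -558)), -1)) = Mul(Add(463, -216340), Pow(Add(Rational(-1349, 1428), Add(50, -558)), -1)) = Mul(-215877, Pow(Add(Rational(-1349, 1428), -508), -1)) = Mul(-215877, Pow(Rational(-726773, 1428), -1)) = Mul(-215877, Rational(-1428, 726773)) = Rational(308272356, 726773)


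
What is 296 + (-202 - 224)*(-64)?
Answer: 27560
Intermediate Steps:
296 + (-202 - 224)*(-64) = 296 - 426*(-64) = 296 + 27264 = 27560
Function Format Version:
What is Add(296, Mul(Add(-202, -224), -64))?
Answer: 27560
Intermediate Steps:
Add(296, Mul(Add(-202, -224), -64)) = Add(296, Mul(-426, -64)) = Add(296, 27264) = 27560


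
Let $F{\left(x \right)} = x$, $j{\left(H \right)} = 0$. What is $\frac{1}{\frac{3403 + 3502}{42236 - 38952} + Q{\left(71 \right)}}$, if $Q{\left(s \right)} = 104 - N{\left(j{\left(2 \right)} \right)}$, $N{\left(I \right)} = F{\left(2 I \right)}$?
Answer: $\frac{3284}{348441} \approx 0.0094248$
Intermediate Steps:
$N{\left(I \right)} = 2 I$
$Q{\left(s \right)} = 104$ ($Q{\left(s \right)} = 104 - 2 \cdot 0 = 104 - 0 = 104 + 0 = 104$)
$\frac{1}{\frac{3403 + 3502}{42236 - 38952} + Q{\left(71 \right)}} = \frac{1}{\frac{3403 + 3502}{42236 - 38952} + 104} = \frac{1}{\frac{6905}{3284} + 104} = \frac{1}{\frac{348441}{3284}} = \frac{3284}{348441}$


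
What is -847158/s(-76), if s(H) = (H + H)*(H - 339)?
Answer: -423579/31540 ≈ -13.430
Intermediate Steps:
s(H) = 2*H*(-339 + H) (s(H) = (2*H)*(-339 + H) = 2*H*(-339 + H))
-847158/s(-76) = -847158*(-1/(152*(-339 - 76))) = -847158/(2*(-76)*(-415)) = -847158/63080 = -847158*1/63080 = -423579/31540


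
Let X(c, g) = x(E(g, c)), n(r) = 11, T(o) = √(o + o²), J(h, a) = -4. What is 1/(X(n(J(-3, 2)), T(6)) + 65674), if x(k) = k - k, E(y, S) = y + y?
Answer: 1/65674 ≈ 1.5227e-5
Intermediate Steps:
E(y, S) = 2*y
x(k) = 0
X(c, g) = 0
1/(X(n(J(-3, 2)), T(6)) + 65674) = 1/(0 + 65674) = 1/65674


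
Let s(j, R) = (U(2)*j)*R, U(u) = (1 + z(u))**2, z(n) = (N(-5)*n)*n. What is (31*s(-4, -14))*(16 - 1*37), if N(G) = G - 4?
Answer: -44658600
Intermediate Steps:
N(G) = -4 + G
z(n) = -9*n**2 (z(n) = ((-4 - 5)*n)*n = (-9*n)*n = -9*n**2)
U(u) = (1 - 9*u**2)**2
s(j, R) = 1225*R*j (s(j, R) = ((-1 + 9*2**2)**2*j)*R = ((-1 + 9*4)**2*j)*R = ((-1 + 36)**2*j)*R = (35**2*j)*R = (1225*j)*R = 1225*R*j)
(31*s(-4, -14))*(16 - 1*37) = (31*(1225*(-14)*(-4)))*(16 - 1*37) = (31*68600)*(16 - 37) = 2126600*(-21) = -44658600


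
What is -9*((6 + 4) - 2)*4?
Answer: -288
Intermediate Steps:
-9*((6 + 4) - 2)*4 = -9*(10 - 2)*4 = -9*8*4 = -72*4 = -288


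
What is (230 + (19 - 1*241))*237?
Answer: 1896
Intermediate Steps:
(230 + (19 - 1*241))*237 = (230 + (19 - 241))*237 = (230 - 222)*237 = 8*237 = 1896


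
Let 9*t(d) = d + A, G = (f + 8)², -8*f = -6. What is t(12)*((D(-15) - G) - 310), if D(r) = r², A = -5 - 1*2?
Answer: -12925/144 ≈ -89.757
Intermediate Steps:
f = ¾ (f = -⅛*(-6) = ¾ ≈ 0.75000)
A = -7 (A = -5 - 2 = -7)
G = 1225/16 (G = (¾ + 8)² = (35/4)² = 1225/16 ≈ 76.563)
t(d) = -7/9 + d/9 (t(d) = (d - 7)/9 = (-7 + d)/9 = -7/9 + d/9)
t(12)*((D(-15) - G) - 310) = (-7/9 + (⅑)*12)*(((-15)² - 1*1225/16) - 310) = (-7/9 + 4/3)*((225 - 1225/16) - 310) = 5*(2375/16 - 310)/9 = (5/9)*(-2585/16) = -12925/144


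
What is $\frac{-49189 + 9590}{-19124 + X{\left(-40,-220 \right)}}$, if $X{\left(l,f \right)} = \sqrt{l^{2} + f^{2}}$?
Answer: $\frac{189322819}{91419344} + \frac{989975 \sqrt{5}}{91419344} \approx 2.0951$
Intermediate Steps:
$X{\left(l,f \right)} = \sqrt{f^{2} + l^{2}}$
$\frac{-49189 + 9590}{-19124 + X{\left(-40,-220 \right)}} = \frac{-49189 + 9590}{-19124 + \sqrt{\left(-220\right)^{2} + \left(-40\right)^{2}}} = - \frac{39599}{-19124 + \sqrt{48400 + 1600}} = - \frac{39599}{-19124 + \sqrt{50000}} = - \frac{39599}{-19124 + 100 \sqrt{5}}$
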